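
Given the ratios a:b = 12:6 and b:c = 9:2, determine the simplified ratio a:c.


Given a:b = 12:6 and b:c = 9:2
Make b consistent. Multiply first ratio by 9: a:b = 108:54
Multiply second ratio by 6: b:c = 54:12
Now b = 54 in both, so a:b:c = 108:54:12
Therefore a:c = 108:12
Simplify by GCD: a:c = 9:1

9:1


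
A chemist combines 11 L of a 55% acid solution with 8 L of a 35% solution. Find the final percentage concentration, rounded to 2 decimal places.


Solute in mixture 1 = 55% of 11 L = 11*55/100 = 121/20 L
Solute in mixture 2 = 35% of 8 L = 8*35/100 = 14/5 L
Total solute = 121/20 + 14/5 = 177/20 L
Total volume = 11 + 8 = 19 L
Final concentration = 177/20/19 * 100 = 46.58%

46.58


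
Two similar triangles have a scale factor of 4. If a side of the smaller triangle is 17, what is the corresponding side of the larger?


Similar triangles have proportional sides
Scale factor = 4
Smaller side = 17
Corresponding larger side = 17 * 4
= 68

68


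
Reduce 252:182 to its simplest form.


Find GCD(252, 182)
GCD = 14
Divide both by 14: 252/14 = 18, 182/14 = 13
Simplified ratio = 18:13

18:13


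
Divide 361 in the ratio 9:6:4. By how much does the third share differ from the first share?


Total parts = 9 + 6 + 4 = 19
Value per part = 361 / 19 = 19
Shares: 9*19=171, 6*19=114, 4*19=76
Third share = 76, first share = 171
Difference = |76 - 171| = 95

95


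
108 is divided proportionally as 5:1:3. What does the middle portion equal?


Ratio = 5:1:3
Total parts = 5 + 1 + 3 = 9
Value per part = 108 / 9 = 12
First share = 5 * 12 = 60
Middle share = 1 * 12 = 12
Third share = 3 * 12 = 36

12


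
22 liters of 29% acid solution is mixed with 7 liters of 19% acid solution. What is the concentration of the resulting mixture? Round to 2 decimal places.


Solute in mixture 1 = 29% of 22 L = 22*29/100 = 319/50 L
Solute in mixture 2 = 19% of 7 L = 7*19/100 = 133/100 L
Total solute = 319/50 + 133/100 = 771/100 L
Total volume = 22 + 7 = 29 L
Final concentration = 771/100/29 * 100 = 26.59%

26.59


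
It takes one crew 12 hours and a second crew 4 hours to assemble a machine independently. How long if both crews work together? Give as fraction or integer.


Rate of A = 1/12 job per hour
Rate of B = 1/4 job per hour
Combined rate = 1/12 + 1/4
Find common denominator: (4 + 12)/(12*4) = 16/48
Combined rate = 1/3 job per hour
Time together = 1 / (1/3) = 3 hours

3


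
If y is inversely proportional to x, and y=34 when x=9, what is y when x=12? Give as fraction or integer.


Inverse proportion: y = k/x
Find k: k = 9 * 34 = 306
Compute y at x=12: y = 306/12
y = 51/2

51/2


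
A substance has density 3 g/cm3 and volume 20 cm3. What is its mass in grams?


Using mass = density * volume
Density = 3 g/cm3
Volume = 20 cm3
Mass = 3 * 20
= 60 g

60


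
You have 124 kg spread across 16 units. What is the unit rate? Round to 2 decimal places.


Total kg = 124
Number of units = 16
Unit rate = 124 / 16
= 7.75 kg per unit

7.75


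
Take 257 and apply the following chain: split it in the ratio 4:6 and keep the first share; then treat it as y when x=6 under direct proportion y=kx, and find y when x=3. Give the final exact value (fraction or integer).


Start with 257.
Step 1: Split 4:6, first share = 257 * 4/10 = 514/5
Step 2: Direct prop: k = (514/5)/6; new y = k*3 = 514/5*3/6 = 257/5
Final result = 257/5

257/5


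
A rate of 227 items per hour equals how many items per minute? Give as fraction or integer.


Converting from per hour to per minute
Rate = 227 items per hour
Divide by 60: 227/60
= 227/60 items per minute

227/60


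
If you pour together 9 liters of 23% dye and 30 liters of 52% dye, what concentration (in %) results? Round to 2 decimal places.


Solute in mixture 1 = 23% of 9 L = 9*23/100 = 207/100 L
Solute in mixture 2 = 52% of 30 L = 30*52/100 = 78/5 L
Total solute = 207/100 + 78/5 = 1767/100 L
Total volume = 9 + 30 = 39 L
Final concentration = 1767/100/39 * 100 = 45.31%

45.31


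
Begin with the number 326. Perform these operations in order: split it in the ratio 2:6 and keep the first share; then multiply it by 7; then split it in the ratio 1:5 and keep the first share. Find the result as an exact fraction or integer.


Start with 326.
Step 1: Split 2:6, first share = 326 * 2/8 = 163/2
Step 2: Multiply by 7: 163/2 * 7 = 1141/2
Step 3: Split 1:5, first share = 1141/2 * 1/6 = 1141/12
Final result = 1141/12

1141/12


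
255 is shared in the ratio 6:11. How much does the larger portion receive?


Total parts = 6 + 11 = 17
Value per part = 255 / 17 = 15
First share = 6 * 15 = 90
Second share = 11 * 15 = 165
Larger share = 165

165


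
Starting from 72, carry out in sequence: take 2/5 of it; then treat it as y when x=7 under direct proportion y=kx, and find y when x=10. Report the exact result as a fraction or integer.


Start with 72.
Step 1: Take 2/5: 72 * 2/5 = 144/5
Step 2: Direct prop: k = (144/5)/7; new y = k*10 = 144/5*10/7 = 288/7
Final result = 288/7

288/7


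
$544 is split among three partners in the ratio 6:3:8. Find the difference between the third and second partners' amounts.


Total parts = 6 + 3 + 8 = 17
Value per part = 544 / 17 = 32
Shares: 6*32=192, 3*32=96, 8*32=256
Third share = 256, second share = 96
Difference = |256 - 96| = 160

160


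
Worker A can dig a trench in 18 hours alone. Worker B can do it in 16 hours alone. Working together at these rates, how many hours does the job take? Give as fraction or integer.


Rate of A = 1/18 job per hour
Rate of B = 1/16 job per hour
Combined rate = 1/18 + 1/16
Find common denominator: (16 + 18)/(18*16) = 34/288
Combined rate = 17/144 job per hour
Time together = 1 / (17/144) = 144/17 hours

144/17


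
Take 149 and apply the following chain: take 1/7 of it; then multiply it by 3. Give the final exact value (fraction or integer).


Start with 149.
Step 1: Take 1/7: 149 * 1/7 = 149/7
Step 2: Multiply by 3: 149/7 * 3 = 447/7
Final result = 447/7

447/7


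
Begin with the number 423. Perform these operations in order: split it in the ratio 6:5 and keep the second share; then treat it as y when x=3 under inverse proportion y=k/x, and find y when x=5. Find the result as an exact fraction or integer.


Start with 423.
Step 1: Split 6:5, second share = 423 * 5/11 = 2115/11
Step 2: Inverse prop: k = (2115/11)*3; new y = k/5 = 2115/11*3/5 = 1269/11
Final result = 1269/11

1269/11


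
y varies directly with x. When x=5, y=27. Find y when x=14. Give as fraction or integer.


Direct proportion: y = kx
Find k: k = 27/5 = 27/5
Compute y at x=14: y = 27/5 * 14
y = 378/5

378/5


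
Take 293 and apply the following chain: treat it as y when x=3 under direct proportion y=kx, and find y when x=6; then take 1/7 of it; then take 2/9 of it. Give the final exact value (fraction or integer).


Start with 293.
Step 1: Direct prop: k = (293)/3; new y = k*6 = 293*6/3 = 586
Step 2: Take 1/7: 586 * 1/7 = 586/7
Step 3: Take 2/9: 586/7 * 2/9 = 1172/63
Final result = 1172/63

1172/63


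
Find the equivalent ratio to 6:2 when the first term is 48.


Original ratio: 6:2
First term target: 48
Scale factor = 48 / 6 = 8
Multiply second term: 2 * 8 = 16
Equivalent ratio = 48:16

48:16


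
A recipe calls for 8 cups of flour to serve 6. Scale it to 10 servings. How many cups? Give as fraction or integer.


Original: 8 cups for 6 servings
Target servings = 10
Scaling factor = 10/6
New amount = 8 * 10/6
= 80/6
= 40/3 cups

40/3


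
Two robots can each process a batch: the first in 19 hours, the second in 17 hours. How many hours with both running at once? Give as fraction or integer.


Rate of A = 1/19 job per hour
Rate of B = 1/17 job per hour
Combined rate = 1/19 + 1/17
Find common denominator: (17 + 19)/(19*17) = 36/323
Combined rate = 36/323 job per hour
Time together = 1 / (36/323) = 323/36 hours

323/36


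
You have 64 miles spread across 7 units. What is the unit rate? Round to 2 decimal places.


Total miles = 64
Number of units = 7
Unit rate = 64 / 7
= 9.14 miles per unit

9.14


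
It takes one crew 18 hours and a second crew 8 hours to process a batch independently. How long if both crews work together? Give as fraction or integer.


Rate of A = 1/18 job per hour
Rate of B = 1/8 job per hour
Combined rate = 1/18 + 1/8
Find common denominator: (8 + 18)/(18*8) = 26/144
Combined rate = 13/72 job per hour
Time together = 1 / (13/72) = 72/13 hours

72/13


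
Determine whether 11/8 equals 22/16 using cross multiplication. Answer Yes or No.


Cross multiply to check 11/8 = 22/16
Left cross product: 11 * 16 = 176
Right cross product: 8 * 22 = 176
176 = 176
Equal, so proportions match => Yes

Yes


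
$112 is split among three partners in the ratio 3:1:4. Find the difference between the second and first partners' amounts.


Total parts = 3 + 1 + 4 = 8
Value per part = 112 / 8 = 14
Shares: 3*14=42, 1*14=14, 4*14=56
Second share = 14, first share = 42
Difference = |14 - 42| = 28

28


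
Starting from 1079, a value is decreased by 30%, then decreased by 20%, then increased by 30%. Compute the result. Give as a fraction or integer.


Start: 1079
Step 1: decrease by 30% => multiply by 70/100
  1079 * 70/100 = 7553/10
Step 2: decrease by 20% => multiply by 80/100
  7553/10 * 80/100 = 15106/25
Step 3: increase by 30% => multiply by 130/100
  15106/25 * 130/100 = 98189/125
Final value = 98189/125

98189/125


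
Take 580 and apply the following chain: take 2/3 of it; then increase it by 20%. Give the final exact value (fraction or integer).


Start with 580.
Step 1: Take 2/3: 580 * 2/3 = 1160/3
Step 2: Increase by 20%: 1160/3 * 120/100 = 464
Final result = 464

464


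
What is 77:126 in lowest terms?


Find GCD(77, 126)
GCD = 7
Divide both by 7: 77/7 = 11, 126/7 = 18
Simplified ratio = 11:18

11:18


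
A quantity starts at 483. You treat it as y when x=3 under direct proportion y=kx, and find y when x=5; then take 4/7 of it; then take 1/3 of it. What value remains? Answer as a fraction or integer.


Start with 483.
Step 1: Direct prop: k = (483)/3; new y = k*5 = 483*5/3 = 805
Step 2: Take 4/7: 805 * 4/7 = 460
Step 3: Take 1/3: 460 * 1/3 = 460/3
Final result = 460/3

460/3


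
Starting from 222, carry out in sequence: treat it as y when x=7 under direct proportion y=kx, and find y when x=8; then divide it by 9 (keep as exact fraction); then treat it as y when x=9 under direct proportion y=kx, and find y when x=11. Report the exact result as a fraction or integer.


Start with 222.
Step 1: Direct prop: k = (222)/7; new y = k*8 = 222*8/7 = 1776/7
Step 2: Divide by 9: 1776/7 / 9 = 592/21
Step 3: Direct prop: k = (592/21)/9; new y = k*11 = 592/21*11/9 = 6512/189
Final result = 6512/189

6512/189


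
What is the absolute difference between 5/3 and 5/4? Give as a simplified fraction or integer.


Simplify: 5/3 = 5/3 and 5/4 = 5/4
Find common denominator: LCD = 12
Convert: 20/12 and 15/12
Difference = |20 - 15|/12 = 5/12
Simplified = 5/12

5/12


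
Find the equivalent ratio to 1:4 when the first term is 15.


Original ratio: 1:4
First term target: 15
Scale factor = 15 / 1 = 15
Multiply second term: 4 * 15 = 60
Equivalent ratio = 15:60

15:60


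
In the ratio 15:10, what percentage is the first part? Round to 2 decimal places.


Total parts = 15 + 10 = 25
First part fraction = 15/25
Percentage = (15/25) * 100
= 0.6 * 100
= 60.00%

60.00


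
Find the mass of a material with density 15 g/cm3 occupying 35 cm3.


Using mass = density * volume
Density = 15 g/cm3
Volume = 35 cm3
Mass = 15 * 35
= 525 g

525


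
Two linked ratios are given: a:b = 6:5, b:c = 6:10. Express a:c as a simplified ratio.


Given a:b = 6:5 and b:c = 6:10
Make b consistent. Multiply first ratio by 6: a:b = 36:30
Multiply second ratio by 5: b:c = 30:50
Now b = 30 in both, so a:b:c = 36:30:50
Therefore a:c = 36:50
Simplify by GCD: a:c = 18:25

18:25


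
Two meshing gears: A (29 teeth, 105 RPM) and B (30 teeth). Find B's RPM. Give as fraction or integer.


Gear ratio: teeth_A * RPM_A = teeth_B * RPM_B
29 * 105 = 30 * RPM_B
3045 = 30 * RPM_B
RPM_B = 3045 / 30
RPM_B = 203/2

203/2


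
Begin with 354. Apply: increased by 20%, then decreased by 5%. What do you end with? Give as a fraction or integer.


Start: 354
Step 1: increase by 20% => multiply by 120/100
  354 * 120/100 = 2124/5
Step 2: decrease by 5% => multiply by 95/100
  2124/5 * 95/100 = 10089/25
Final value = 10089/25

10089/25


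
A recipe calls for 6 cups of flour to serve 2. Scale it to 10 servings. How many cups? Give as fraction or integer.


Original: 6 cups for 2 servings
Target servings = 10
Scaling factor = 10/2
New amount = 6 * 10/2
= 60/2
= 30 cups

30


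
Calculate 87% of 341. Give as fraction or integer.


Compute 87% of 341
Convert percentage: 87% = 87/100
Multiply: 341 * 87/100
= 29667/100
= 29667/100

29667/100


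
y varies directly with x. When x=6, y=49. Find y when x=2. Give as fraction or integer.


Direct proportion: y = kx
Find k: k = 49/6 = 49/6
Compute y at x=2: y = 49/6 * 2
y = 49/3

49/3


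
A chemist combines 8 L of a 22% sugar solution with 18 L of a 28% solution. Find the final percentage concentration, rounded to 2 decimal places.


Solute in mixture 1 = 22% of 8 L = 8*22/100 = 44/25 L
Solute in mixture 2 = 28% of 18 L = 18*28/100 = 126/25 L
Total solute = 44/25 + 126/25 = 34/5 L
Total volume = 8 + 18 = 26 L
Final concentration = 34/5/26 * 100 = 26.15%

26.15


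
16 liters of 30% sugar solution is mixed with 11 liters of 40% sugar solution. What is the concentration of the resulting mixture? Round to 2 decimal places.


Solute in mixture 1 = 30% of 16 L = 16*30/100 = 24/5 L
Solute in mixture 2 = 40% of 11 L = 11*40/100 = 22/5 L
Total solute = 24/5 + 22/5 = 46/5 L
Total volume = 16 + 11 = 27 L
Final concentration = 46/5/27 * 100 = 34.07%

34.07


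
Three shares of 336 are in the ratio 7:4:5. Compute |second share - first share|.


Total parts = 7 + 4 + 5 = 16
Value per part = 336 / 16 = 21
Shares: 7*21=147, 4*21=84, 5*21=105
Second share = 84, first share = 147
Difference = |84 - 147| = 63

63


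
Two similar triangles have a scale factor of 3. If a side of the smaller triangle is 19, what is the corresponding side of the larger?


Similar triangles have proportional sides
Scale factor = 3
Smaller side = 19
Corresponding larger side = 19 * 3
= 57

57


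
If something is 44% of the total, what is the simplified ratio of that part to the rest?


Part = 44%, Remainder = 56%
Ratio = 44:56
GCD(44, 56) = 4
Simplify: 11:14 = 11:14

11:14


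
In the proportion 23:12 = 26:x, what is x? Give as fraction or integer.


Setting up: 23/12 = 26/x
Cross multiply: 23 * x = 12 * 26
23x = 312
x = 312/23
x = 312/23

312/23


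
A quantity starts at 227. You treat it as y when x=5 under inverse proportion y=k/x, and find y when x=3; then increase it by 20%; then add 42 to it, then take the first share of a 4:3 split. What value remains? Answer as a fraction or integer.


Start with 227.
Step 1: Inverse prop: k = (227)*5; new y = k/3 = 227*5/3 = 1135/3
Step 2: Increase by 20%: 1135/3 * 120/100 = 454
Step 3: Add 42: 454+42=496; split 4:3 first = 496*4/7 = 1984/7
Final result = 1984/7

1984/7


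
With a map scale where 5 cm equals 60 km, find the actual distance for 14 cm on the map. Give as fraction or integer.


Map scale: 5 cm = 60 km
Measured distance on map = 14 cm
Set up proportion: 14 * 60 / 5
= 840 / 5
= 168 km

168


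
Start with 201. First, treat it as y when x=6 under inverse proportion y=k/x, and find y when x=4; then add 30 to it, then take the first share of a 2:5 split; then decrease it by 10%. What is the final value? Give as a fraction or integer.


Start with 201.
Step 1: Inverse prop: k = (201)*6; new y = k/4 = 201*6/4 = 603/2
Step 2: Add 30: 603/2+30=663/2; split 2:5 first = 663/2*2/7 = 663/7
Step 3: Decrease by 10%: 663/7 * 90/100 = 5967/70
Final result = 5967/70

5967/70


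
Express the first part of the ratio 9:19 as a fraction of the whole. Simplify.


Total parts = 9 + 19 = 28
First part fraction = 9/28
Simplify: 9/28 = 9/28

9/28


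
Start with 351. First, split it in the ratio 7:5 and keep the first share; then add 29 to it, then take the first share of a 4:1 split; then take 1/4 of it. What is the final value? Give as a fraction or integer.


Start with 351.
Step 1: Split 7:5, first share = 351 * 7/12 = 819/4
Step 2: Add 29: 819/4+29=935/4; split 4:1 first = 935/4*4/5 = 187
Step 3: Take 1/4: 187 * 1/4 = 187/4
Final result = 187/4

187/4


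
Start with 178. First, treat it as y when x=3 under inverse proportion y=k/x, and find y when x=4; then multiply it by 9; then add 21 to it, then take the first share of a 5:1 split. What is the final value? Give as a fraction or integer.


Start with 178.
Step 1: Inverse prop: k = (178)*3; new y = k/4 = 178*3/4 = 267/2
Step 2: Multiply by 9: 267/2 * 9 = 2403/2
Step 3: Add 21: 2403/2+21=2445/2; split 5:1 first = 2445/2*5/6 = 4075/4
Final result = 4075/4

4075/4


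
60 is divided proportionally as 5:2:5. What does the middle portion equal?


Ratio = 5:2:5
Total parts = 5 + 2 + 5 = 12
Value per part = 60 / 12 = 5
First share = 5 * 5 = 25
Middle share = 2 * 5 = 10
Third share = 5 * 5 = 25

10


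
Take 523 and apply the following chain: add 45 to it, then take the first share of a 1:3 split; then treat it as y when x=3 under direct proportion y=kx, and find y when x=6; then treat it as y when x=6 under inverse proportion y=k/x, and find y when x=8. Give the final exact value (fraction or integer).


Start with 523.
Step 1: Add 45: 523+45=568; split 1:3 first = 568*1/4 = 142
Step 2: Direct prop: k = (142)/3; new y = k*6 = 142*6/3 = 284
Step 3: Inverse prop: k = (284)*6; new y = k/8 = 284*6/8 = 213
Final result = 213

213


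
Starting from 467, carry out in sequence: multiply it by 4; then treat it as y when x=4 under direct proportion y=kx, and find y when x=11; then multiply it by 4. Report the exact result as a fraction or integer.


Start with 467.
Step 1: Multiply by 4: 467 * 4 = 1868
Step 2: Direct prop: k = (1868)/4; new y = k*11 = 1868*11/4 = 5137
Step 3: Multiply by 4: 5137 * 4 = 20548
Final result = 20548

20548


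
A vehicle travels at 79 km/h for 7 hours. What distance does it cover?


Using distance = speed * time
Speed = 79 km/h
Time = 7 hours
Distance = 79 * 7
= 553 km

553


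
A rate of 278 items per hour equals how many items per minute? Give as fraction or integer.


Converting from per hour to per minute
Rate = 278 items per hour
Divide by 60: 278/60
= 139/30 items per minute

139/30


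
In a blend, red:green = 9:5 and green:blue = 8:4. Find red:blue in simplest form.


Given a:b = 9:5 and b:c = 8:4
Make b consistent. Multiply first ratio by 8: a:b = 72:40
Multiply second ratio by 5: b:c = 40:20
Now b = 40 in both, so a:b:c = 72:40:20
Therefore a:c = 72:20
Simplify by GCD: a:c = 18:5

18:5


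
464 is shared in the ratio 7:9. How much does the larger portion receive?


Total parts = 7 + 9 = 16
Value per part = 464 / 16 = 29
First share = 7 * 29 = 203
Second share = 9 * 29 = 261
Larger share = 261

261


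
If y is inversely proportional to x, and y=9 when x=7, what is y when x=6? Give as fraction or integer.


Inverse proportion: y = k/x
Find k: k = 7 * 9 = 63
Compute y at x=6: y = 63/6
y = 21/2

21/2


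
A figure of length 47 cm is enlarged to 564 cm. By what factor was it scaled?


Original length = 47 cm
Scaled length = 564 cm
Scale factor = 564 / 47
= 12

12


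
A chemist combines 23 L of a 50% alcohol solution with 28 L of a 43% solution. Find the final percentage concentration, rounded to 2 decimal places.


Solute in mixture 1 = 50% of 23 L = 23*50/100 = 23/2 L
Solute in mixture 2 = 43% of 28 L = 28*43/100 = 301/25 L
Total solute = 23/2 + 301/25 = 1177/50 L
Total volume = 23 + 28 = 51 L
Final concentration = 1177/50/51 * 100 = 46.16%

46.16


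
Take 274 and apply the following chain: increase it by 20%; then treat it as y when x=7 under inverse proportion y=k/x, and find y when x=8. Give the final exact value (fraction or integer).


Start with 274.
Step 1: Increase by 20%: 274 * 120/100 = 1644/5
Step 2: Inverse prop: k = (1644/5)*7; new y = k/8 = 1644/5*7/8 = 2877/10
Final result = 2877/10

2877/10


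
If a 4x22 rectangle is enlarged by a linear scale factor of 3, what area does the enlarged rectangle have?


Original dimensions: 4 x 22
Enlargement factor = 3
New width = 4 * 3 = 12
New height = 22 * 3 = 66
New area = 12 * 66 = 792

792


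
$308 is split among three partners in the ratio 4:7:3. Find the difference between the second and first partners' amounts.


Total parts = 4 + 7 + 3 = 14
Value per part = 308 / 14 = 22
Shares: 4*22=88, 7*22=154, 3*22=66
Second share = 154, first share = 88
Difference = |154 - 88| = 66

66


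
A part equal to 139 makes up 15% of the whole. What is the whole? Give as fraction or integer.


Given: 139 is 15% of the whole
Set up: 139 = 15/100 * whole
whole = 139 * 100 / 15
whole = 13900 / 15
whole = 2780/3

2780/3


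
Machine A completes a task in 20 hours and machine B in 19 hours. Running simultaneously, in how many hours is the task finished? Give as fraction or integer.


Rate of A = 1/20 job per hour
Rate of B = 1/19 job per hour
Combined rate = 1/20 + 1/19
Find common denominator: (19 + 20)/(20*19) = 39/380
Combined rate = 39/380 job per hour
Time together = 1 / (39/380) = 380/39 hours

380/39


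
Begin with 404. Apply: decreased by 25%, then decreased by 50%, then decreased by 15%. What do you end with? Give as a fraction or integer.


Start: 404
Step 1: decrease by 25% => multiply by 75/100
  404 * 75/100 = 303
Step 2: decrease by 50% => multiply by 50/100
  303 * 50/100 = 303/2
Step 3: decrease by 15% => multiply by 85/100
  303/2 * 85/100 = 5151/40
Final value = 5151/40

5151/40


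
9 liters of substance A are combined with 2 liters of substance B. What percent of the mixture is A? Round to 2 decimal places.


Volume of A = 9 L
Volume of B = 2 L
Total volume = 9 + 2 = 11 L
Percentage of A = (9/11) * 100
= 81.82%

81.82


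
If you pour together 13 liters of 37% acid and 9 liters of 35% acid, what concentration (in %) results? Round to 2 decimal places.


Solute in mixture 1 = 37% of 13 L = 13*37/100 = 481/100 L
Solute in mixture 2 = 35% of 9 L = 9*35/100 = 63/20 L
Total solute = 481/100 + 63/20 = 199/25 L
Total volume = 13 + 9 = 22 L
Final concentration = 199/25/22 * 100 = 36.18%

36.18


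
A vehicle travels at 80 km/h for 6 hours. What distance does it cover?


Using distance = speed * time
Speed = 80 km/h
Time = 6 hours
Distance = 80 * 6
= 480 km

480


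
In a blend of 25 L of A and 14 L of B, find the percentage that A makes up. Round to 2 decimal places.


Volume of A = 25 L
Volume of B = 14 L
Total volume = 25 + 14 = 39 L
Percentage of A = (25/39) * 100
= 64.10%

64.10


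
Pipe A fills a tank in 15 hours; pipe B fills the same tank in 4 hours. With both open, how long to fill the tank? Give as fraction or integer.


Rate of A = 1/15 job per hour
Rate of B = 1/4 job per hour
Combined rate = 1/15 + 1/4
Find common denominator: (4 + 15)/(15*4) = 19/60
Combined rate = 19/60 job per hour
Time together = 1 / (19/60) = 60/19 hours

60/19


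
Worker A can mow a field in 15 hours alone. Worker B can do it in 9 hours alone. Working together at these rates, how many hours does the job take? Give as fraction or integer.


Rate of A = 1/15 job per hour
Rate of B = 1/9 job per hour
Combined rate = 1/15 + 1/9
Find common denominator: (9 + 15)/(15*9) = 24/135
Combined rate = 8/45 job per hour
Time together = 1 / (8/45) = 45/8 hours

45/8


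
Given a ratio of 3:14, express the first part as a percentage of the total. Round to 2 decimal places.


Total parts = 3 + 14 = 17
First part fraction = 3/17
Percentage = (3/17) * 100
= 0.176471 * 100
= 17.65%

17.65


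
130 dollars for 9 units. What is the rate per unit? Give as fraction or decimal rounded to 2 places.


Total dollars = 130
Number of units = 9
Unit rate = 130 / 9
= 14.44 dollars per unit

14.44


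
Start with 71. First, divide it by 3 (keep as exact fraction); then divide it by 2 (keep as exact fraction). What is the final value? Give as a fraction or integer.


Start with 71.
Step 1: Divide by 3: 71 / 3 = 71/3
Step 2: Divide by 2: 71/3 / 2 = 71/6
Final result = 71/6

71/6


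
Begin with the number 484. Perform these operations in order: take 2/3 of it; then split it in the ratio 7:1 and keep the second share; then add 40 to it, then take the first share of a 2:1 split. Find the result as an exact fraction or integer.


Start with 484.
Step 1: Take 2/3: 484 * 2/3 = 968/3
Step 2: Split 7:1, second share = 968/3 * 1/8 = 121/3
Step 3: Add 40: 121/3+40=241/3; split 2:1 first = 241/3*2/3 = 482/9
Final result = 482/9

482/9


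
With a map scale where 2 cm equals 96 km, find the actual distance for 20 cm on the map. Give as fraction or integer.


Map scale: 2 cm = 96 km
Measured distance on map = 20 cm
Set up proportion: 20 * 96 / 2
= 1920 / 2
= 960 km

960


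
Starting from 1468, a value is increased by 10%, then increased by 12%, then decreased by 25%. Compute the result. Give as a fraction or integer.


Start: 1468
Step 1: increase by 10% => multiply by 110/100
  1468 * 110/100 = 8074/5
Step 2: increase by 12% => multiply by 112/100
  8074/5 * 112/100 = 226072/125
Step 3: decrease by 25% => multiply by 75/100
  226072/125 * 75/100 = 169554/125
Final value = 169554/125

169554/125


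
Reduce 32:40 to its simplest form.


Find GCD(32, 40)
GCD = 8
Divide both by 8: 32/8 = 4, 40/8 = 5
Simplified ratio = 4:5

4:5


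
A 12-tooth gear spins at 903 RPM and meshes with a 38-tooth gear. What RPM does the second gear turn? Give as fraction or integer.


Gear ratio: teeth_A * RPM_A = teeth_B * RPM_B
12 * 903 = 38 * RPM_B
10836 = 38 * RPM_B
RPM_B = 10836 / 38
RPM_B = 5418/19

5418/19


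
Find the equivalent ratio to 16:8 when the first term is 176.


Original ratio: 16:8
First term target: 176
Scale factor = 176 / 16 = 11
Multiply second term: 8 * 11 = 88
Equivalent ratio = 176:88

176:88


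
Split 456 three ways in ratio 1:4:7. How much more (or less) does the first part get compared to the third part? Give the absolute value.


Total parts = 1 + 4 + 7 = 12
Value per part = 456 / 12 = 38
Shares: 1*38=38, 4*38=152, 7*38=266
First share = 38, third share = 266
Difference = |38 - 266| = 228

228


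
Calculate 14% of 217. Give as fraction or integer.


Compute 14% of 217
Convert percentage: 14% = 14/100
Multiply: 217 * 14/100
= 3038/100
= 1519/50

1519/50


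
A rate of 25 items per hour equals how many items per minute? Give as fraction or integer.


Converting from per hour to per minute
Rate = 25 items per hour
Divide by 60: 25/60
= 5/12 items per minute

5/12


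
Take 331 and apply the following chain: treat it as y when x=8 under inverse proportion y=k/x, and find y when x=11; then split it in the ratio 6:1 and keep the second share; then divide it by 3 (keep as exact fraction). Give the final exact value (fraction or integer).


Start with 331.
Step 1: Inverse prop: k = (331)*8; new y = k/11 = 331*8/11 = 2648/11
Step 2: Split 6:1, second share = 2648/11 * 1/7 = 2648/77
Step 3: Divide by 3: 2648/77 / 3 = 2648/231
Final result = 2648/231

2648/231


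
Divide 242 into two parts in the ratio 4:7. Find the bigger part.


Total parts = 4 + 7 = 11
Value per part = 242 / 11 = 22
First share = 4 * 22 = 88
Second share = 7 * 22 = 154
Larger share = 154

154


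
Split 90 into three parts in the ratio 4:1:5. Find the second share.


Ratio = 4:1:5
Total parts = 4 + 1 + 5 = 10
Value per part = 90 / 10 = 9
First share = 4 * 9 = 36
Middle share = 1 * 9 = 9
Third share = 5 * 9 = 45

9


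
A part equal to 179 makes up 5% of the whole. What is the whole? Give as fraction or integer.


Given: 179 is 5% of the whole
Set up: 179 = 5/100 * whole
whole = 179 * 100 / 5
whole = 17900 / 5
whole = 3580

3580


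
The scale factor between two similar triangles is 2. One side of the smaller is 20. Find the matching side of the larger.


Similar triangles have proportional sides
Scale factor = 2
Smaller side = 20
Corresponding larger side = 20 * 2
= 40

40


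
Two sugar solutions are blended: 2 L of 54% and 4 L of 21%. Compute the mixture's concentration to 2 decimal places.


Solute in mixture 1 = 54% of 2 L = 2*54/100 = 27/25 L
Solute in mixture 2 = 21% of 4 L = 4*21/100 = 21/25 L
Total solute = 27/25 + 21/25 = 48/25 L
Total volume = 2 + 4 = 6 L
Final concentration = 48/25/6 * 100 = 32.00%

32.00


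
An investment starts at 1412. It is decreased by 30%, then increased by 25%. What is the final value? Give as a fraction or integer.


Start: 1412
Step 1: decrease by 30% => multiply by 70/100
  1412 * 70/100 = 4942/5
Step 2: increase by 25% => multiply by 125/100
  4942/5 * 125/100 = 2471/2
Final value = 2471/2

2471/2


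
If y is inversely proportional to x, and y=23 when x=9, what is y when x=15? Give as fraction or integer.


Inverse proportion: y = k/x
Find k: k = 9 * 23 = 207
Compute y at x=15: y = 207/15
y = 69/5

69/5


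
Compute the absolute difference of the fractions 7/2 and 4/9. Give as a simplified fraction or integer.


Simplify: 7/2 = 7/2 and 4/9 = 4/9
Find common denominator: LCD = 18
Convert: 63/18 and 8/18
Difference = |63 - 8|/18 = 55/18
Simplified = 55/18

55/18


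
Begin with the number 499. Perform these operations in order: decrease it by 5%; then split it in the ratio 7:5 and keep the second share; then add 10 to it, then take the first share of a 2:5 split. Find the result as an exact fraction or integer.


Start with 499.
Step 1: Decrease by 5%: 499 * 95/100 = 9481/20
Step 2: Split 7:5, second share = 9481/20 * 5/12 = 9481/48
Step 3: Add 10: 9481/48+10=9961/48; split 2:5 first = 9961/48*2/7 = 1423/24
Final result = 1423/24

1423/24


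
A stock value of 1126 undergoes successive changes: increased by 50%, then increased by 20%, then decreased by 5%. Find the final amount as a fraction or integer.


Start: 1126
Step 1: increase by 50% => multiply by 150/100
  1126 * 150/100 = 1689
Step 2: increase by 20% => multiply by 120/100
  1689 * 120/100 = 10134/5
Step 3: decrease by 5% => multiply by 95/100
  10134/5 * 95/100 = 96273/50
Final value = 96273/50

96273/50


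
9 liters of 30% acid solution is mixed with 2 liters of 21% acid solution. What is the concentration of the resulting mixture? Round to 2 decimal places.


Solute in mixture 1 = 30% of 9 L = 9*30/100 = 27/10 L
Solute in mixture 2 = 21% of 2 L = 2*21/100 = 21/50 L
Total solute = 27/10 + 21/50 = 78/25 L
Total volume = 9 + 2 = 11 L
Final concentration = 78/25/11 * 100 = 28.36%

28.36


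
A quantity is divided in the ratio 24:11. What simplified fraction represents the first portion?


Total parts = 24 + 11 = 35
First part fraction = 24/35
Simplify: 24/35 = 24/35

24/35


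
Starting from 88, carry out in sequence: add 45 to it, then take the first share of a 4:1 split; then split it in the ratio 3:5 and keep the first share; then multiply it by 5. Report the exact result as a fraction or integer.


Start with 88.
Step 1: Add 45: 88+45=133; split 4:1 first = 133*4/5 = 532/5
Step 2: Split 3:5, first share = 532/5 * 3/8 = 399/10
Step 3: Multiply by 5: 399/10 * 5 = 399/2
Final result = 399/2

399/2


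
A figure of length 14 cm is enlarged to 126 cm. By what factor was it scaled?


Original length = 14 cm
Scaled length = 126 cm
Scale factor = 126 / 14
= 9

9


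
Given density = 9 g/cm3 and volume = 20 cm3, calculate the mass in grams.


Using mass = density * volume
Density = 9 g/cm3
Volume = 20 cm3
Mass = 9 * 20
= 180 g

180


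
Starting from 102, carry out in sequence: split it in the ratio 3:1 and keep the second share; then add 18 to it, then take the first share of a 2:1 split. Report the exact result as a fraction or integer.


Start with 102.
Step 1: Split 3:1, second share = 102 * 1/4 = 51/2
Step 2: Add 18: 51/2+18=87/2; split 2:1 first = 87/2*2/3 = 29
Final result = 29

29


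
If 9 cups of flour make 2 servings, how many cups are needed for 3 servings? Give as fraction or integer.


Original: 9 cups for 2 servings
Target servings = 3
Scaling factor = 3/2
New amount = 9 * 3/2
= 27/2
= 27/2 cups

27/2


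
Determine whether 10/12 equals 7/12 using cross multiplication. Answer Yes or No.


Cross multiply to check 10/12 = 7/12
Left cross product: 10 * 12 = 120
Right cross product: 12 * 7 = 84
120 != 84
Not equal, so proportions differ => No

No


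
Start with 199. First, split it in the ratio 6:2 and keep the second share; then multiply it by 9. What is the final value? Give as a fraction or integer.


Start with 199.
Step 1: Split 6:2, second share = 199 * 2/8 = 199/4
Step 2: Multiply by 9: 199/4 * 9 = 1791/4
Final result = 1791/4

1791/4


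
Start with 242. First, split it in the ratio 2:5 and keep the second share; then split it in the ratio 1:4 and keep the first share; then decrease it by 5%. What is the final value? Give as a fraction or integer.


Start with 242.
Step 1: Split 2:5, second share = 242 * 5/7 = 1210/7
Step 2: Split 1:4, first share = 1210/7 * 1/5 = 242/7
Step 3: Decrease by 5%: 242/7 * 95/100 = 2299/70
Final result = 2299/70

2299/70


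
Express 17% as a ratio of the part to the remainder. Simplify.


Part = 17%, Remainder = 83%
Ratio = 17:83
GCD(17, 83) = 1
Simplify: 17:83 = 17:83

17:83


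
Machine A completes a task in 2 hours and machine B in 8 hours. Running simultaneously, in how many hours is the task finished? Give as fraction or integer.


Rate of A = 1/2 job per hour
Rate of B = 1/8 job per hour
Combined rate = 1/2 + 1/8
Find common denominator: (8 + 2)/(2*8) = 10/16
Combined rate = 5/8 job per hour
Time together = 1 / (5/8) = 8/5 hours

8/5


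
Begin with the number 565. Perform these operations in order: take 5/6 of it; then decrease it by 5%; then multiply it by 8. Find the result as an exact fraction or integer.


Start with 565.
Step 1: Take 5/6: 565 * 5/6 = 2825/6
Step 2: Decrease by 5%: 2825/6 * 95/100 = 10735/24
Step 3: Multiply by 8: 10735/24 * 8 = 10735/3
Final result = 10735/3

10735/3


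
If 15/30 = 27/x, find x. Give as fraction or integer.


Setting up: 15/30 = 27/x
Cross multiply: 15 * x = 30 * 27
15x = 810
x = 810/15
x = 54

54


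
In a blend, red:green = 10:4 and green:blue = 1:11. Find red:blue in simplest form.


Given a:b = 10:4 and b:c = 1:11
Make b consistent. Multiply first ratio by 1: a:b = 10:4
Multiply second ratio by 4: b:c = 4:44
Now b = 4 in both, so a:b:c = 10:4:44
Therefore a:c = 10:44
Simplify by GCD: a:c = 5:22

5:22


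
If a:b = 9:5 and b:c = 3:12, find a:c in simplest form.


Given a:b = 9:5 and b:c = 3:12
Make b consistent. Multiply first ratio by 3: a:b = 27:15
Multiply second ratio by 5: b:c = 15:60
Now b = 15 in both, so a:b:c = 27:15:60
Therefore a:c = 27:60
Simplify by GCD: a:c = 9:20

9:20


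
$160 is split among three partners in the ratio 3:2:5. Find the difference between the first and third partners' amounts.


Total parts = 3 + 2 + 5 = 10
Value per part = 160 / 10 = 16
Shares: 3*16=48, 2*16=32, 5*16=80
First share = 48, third share = 80
Difference = |48 - 80| = 32

32


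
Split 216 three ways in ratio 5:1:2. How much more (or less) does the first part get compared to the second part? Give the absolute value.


Total parts = 5 + 1 + 2 = 8
Value per part = 216 / 8 = 27
Shares: 5*27=135, 1*27=27, 2*27=54
First share = 135, second share = 27
Difference = |135 - 27| = 108

108


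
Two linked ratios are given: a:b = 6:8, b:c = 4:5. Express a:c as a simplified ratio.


Given a:b = 6:8 and b:c = 4:5
Make b consistent. Multiply first ratio by 4: a:b = 24:32
Multiply second ratio by 8: b:c = 32:40
Now b = 32 in both, so a:b:c = 24:32:40
Therefore a:c = 24:40
Simplify by GCD: a:c = 3:5

3:5


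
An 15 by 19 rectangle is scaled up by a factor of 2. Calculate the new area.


Original dimensions: 15 x 19
Enlargement factor = 2
New width = 15 * 2 = 30
New height = 19 * 2 = 38
New area = 30 * 38 = 1140

1140


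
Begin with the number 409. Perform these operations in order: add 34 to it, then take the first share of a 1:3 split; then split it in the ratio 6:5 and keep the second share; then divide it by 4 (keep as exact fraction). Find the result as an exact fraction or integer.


Start with 409.
Step 1: Add 34: 409+34=443; split 1:3 first = 443*1/4 = 443/4
Step 2: Split 6:5, second share = 443/4 * 5/11 = 2215/44
Step 3: Divide by 4: 2215/44 / 4 = 2215/176
Final result = 2215/176

2215/176


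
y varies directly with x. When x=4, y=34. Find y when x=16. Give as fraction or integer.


Direct proportion: y = kx
Find k: k = 34/4 = 17/2
Compute y at x=16: y = 17/2 * 16
y = 136

136


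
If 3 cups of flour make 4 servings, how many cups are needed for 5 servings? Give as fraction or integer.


Original: 3 cups for 4 servings
Target servings = 5
Scaling factor = 5/4
New amount = 3 * 5/4
= 15/4
= 15/4 cups

15/4


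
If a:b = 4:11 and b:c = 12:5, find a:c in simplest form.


Given a:b = 4:11 and b:c = 12:5
Make b consistent. Multiply first ratio by 12: a:b = 48:132
Multiply second ratio by 11: b:c = 132:55
Now b = 132 in both, so a:b:c = 48:132:55
Therefore a:c = 48:55
Simplify by GCD: a:c = 48:55

48:55


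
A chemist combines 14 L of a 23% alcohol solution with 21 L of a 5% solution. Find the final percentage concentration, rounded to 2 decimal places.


Solute in mixture 1 = 23% of 14 L = 14*23/100 = 161/50 L
Solute in mixture 2 = 5% of 21 L = 21*5/100 = 21/20 L
Total solute = 161/50 + 21/20 = 427/100 L
Total volume = 14 + 21 = 35 L
Final concentration = 427/100/35 * 100 = 12.20%

12.20


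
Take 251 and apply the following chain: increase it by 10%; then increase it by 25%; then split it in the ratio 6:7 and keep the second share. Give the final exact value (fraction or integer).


Start with 251.
Step 1: Increase by 10%: 251 * 110/100 = 2761/10
Step 2: Increase by 25%: 2761/10 * 125/100 = 2761/8
Step 3: Split 6:7, second share = 2761/8 * 7/13 = 19327/104
Final result = 19327/104

19327/104


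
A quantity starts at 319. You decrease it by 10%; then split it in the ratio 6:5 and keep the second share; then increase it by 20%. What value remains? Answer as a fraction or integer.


Start with 319.
Step 1: Decrease by 10%: 319 * 90/100 = 2871/10
Step 2: Split 6:5, second share = 2871/10 * 5/11 = 261/2
Step 3: Increase by 20%: 261/2 * 120/100 = 783/5
Final result = 783/5

783/5


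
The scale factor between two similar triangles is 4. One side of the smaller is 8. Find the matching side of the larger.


Similar triangles have proportional sides
Scale factor = 4
Smaller side = 8
Corresponding larger side = 8 * 4
= 32

32


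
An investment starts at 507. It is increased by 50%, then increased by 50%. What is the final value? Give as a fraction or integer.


Start: 507
Step 1: increase by 50% => multiply by 150/100
  507 * 150/100 = 1521/2
Step 2: increase by 50% => multiply by 150/100
  1521/2 * 150/100 = 4563/4
Final value = 4563/4

4563/4


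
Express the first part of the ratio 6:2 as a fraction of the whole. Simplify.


Total parts = 6 + 2 = 8
First part fraction = 6/8
Simplify: 6/8 = 3/4

3/4


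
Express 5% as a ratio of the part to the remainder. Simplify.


Part = 5%, Remainder = 95%
Ratio = 5:95
GCD(5, 95) = 5
Simplify: 1:19 = 1:19

1:19


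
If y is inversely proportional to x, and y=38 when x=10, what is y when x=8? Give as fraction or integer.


Inverse proportion: y = k/x
Find k: k = 10 * 38 = 380
Compute y at x=8: y = 380/8
y = 95/2

95/2


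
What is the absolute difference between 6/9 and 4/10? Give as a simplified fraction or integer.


Simplify: 6/9 = 2/3 and 4/10 = 2/5
Find common denominator: LCD = 15
Convert: 10/15 and 6/15
Difference = |10 - 6|/15 = 4/15
Simplified = 4/15

4/15
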